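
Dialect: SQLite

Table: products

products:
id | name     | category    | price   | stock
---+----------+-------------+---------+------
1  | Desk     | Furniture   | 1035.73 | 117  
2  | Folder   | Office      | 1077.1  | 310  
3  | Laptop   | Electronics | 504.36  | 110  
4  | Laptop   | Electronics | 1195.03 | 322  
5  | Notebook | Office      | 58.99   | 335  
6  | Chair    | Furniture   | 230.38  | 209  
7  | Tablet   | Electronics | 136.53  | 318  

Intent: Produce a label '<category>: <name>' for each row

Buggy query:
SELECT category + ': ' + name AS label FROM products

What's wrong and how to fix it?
Bug: SQLite uses || for string concatenation; + coerces text to numbers (yielding 0)

Fix: Use the || operator for string concatenation

Corrected query:
SELECT category || ': ' || name AS label FROM products

Result:
label              
-------------------
Furniture: Desk    
Office: Folder     
Electronics: Laptop
Electronics: Laptop
Office: Notebook   
Furniture: Chair   
Electronics: Tablet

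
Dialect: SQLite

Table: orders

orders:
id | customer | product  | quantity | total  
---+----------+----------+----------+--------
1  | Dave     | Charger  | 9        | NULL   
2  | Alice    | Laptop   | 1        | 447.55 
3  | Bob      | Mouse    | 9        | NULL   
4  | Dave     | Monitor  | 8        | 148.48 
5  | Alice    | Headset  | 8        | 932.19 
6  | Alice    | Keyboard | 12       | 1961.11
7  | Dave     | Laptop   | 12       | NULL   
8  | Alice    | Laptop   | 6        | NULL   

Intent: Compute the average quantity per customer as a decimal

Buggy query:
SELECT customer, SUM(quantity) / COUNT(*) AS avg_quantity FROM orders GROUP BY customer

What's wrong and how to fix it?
Bug: SUM(quantity) and COUNT(*) are both integers; the division truncates the fractional part

Fix: Multiply by 1.0 (or CAST to REAL) to force floating-point division

Corrected query:
SELECT customer, SUM(quantity) * 1.0 / COUNT(*) AS avg_quantity FROM orders GROUP BY customer

Result:
customer | avg_quantity
---------+-------------
Alice    | 6.75        
Bob      | 9           
Dave     | 9.666667    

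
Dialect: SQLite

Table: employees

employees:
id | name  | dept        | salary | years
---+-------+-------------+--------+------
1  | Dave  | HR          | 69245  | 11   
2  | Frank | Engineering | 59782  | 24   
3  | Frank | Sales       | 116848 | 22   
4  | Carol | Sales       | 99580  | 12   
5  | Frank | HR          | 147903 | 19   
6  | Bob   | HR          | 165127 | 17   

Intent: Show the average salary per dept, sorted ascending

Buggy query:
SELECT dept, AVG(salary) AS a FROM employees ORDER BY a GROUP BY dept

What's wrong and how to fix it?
Bug: ORDER BY appears before GROUP BY; SQL clause order requires GROUP BY first

Fix: Move ORDER BY to the end, after GROUP BY

Corrected query:
SELECT dept, AVG(salary) AS a FROM employees GROUP BY dept ORDER BY a

Result:
dept        | a     
------------+-------
Engineering | 59782 
Sales       | 108214
HR          | 127425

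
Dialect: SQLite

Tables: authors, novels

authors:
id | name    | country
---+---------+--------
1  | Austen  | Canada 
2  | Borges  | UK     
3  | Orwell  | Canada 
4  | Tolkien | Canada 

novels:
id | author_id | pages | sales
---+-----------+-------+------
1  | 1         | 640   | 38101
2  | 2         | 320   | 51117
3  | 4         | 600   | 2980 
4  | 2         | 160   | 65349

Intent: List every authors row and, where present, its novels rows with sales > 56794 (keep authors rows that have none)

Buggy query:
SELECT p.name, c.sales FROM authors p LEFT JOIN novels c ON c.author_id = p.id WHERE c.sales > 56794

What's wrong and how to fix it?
Bug: A WHERE condition on the right-hand table after LEFT JOIN drops unmatched parents

Fix: Move the right-table condition into the ON clause so unmatched parents are kept

Corrected query:
SELECT p.name, c.sales FROM authors p LEFT JOIN novels c ON c.author_id = p.id AND c.sales > 56794

Result:
name    | sales
--------+------
Austen  | NULL 
Borges  | 65349
Orwell  | NULL 
Tolkien | NULL 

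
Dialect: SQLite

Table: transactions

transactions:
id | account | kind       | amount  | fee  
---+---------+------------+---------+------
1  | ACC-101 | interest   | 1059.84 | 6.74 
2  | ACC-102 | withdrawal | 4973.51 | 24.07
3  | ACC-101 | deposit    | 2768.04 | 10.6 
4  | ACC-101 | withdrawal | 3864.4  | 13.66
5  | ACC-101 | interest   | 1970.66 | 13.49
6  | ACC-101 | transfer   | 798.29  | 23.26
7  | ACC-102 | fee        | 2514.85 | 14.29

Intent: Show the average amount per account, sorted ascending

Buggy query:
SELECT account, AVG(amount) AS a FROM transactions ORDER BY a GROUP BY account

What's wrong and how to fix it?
Bug: ORDER BY appears before GROUP BY; SQL clause order requires GROUP BY first

Fix: Move ORDER BY to the end, after GROUP BY

Corrected query:
SELECT account, AVG(amount) AS a FROM transactions GROUP BY account ORDER BY a

Result:
account | a       
--------+---------
ACC-101 | 2092.246
ACC-102 | 3744.18 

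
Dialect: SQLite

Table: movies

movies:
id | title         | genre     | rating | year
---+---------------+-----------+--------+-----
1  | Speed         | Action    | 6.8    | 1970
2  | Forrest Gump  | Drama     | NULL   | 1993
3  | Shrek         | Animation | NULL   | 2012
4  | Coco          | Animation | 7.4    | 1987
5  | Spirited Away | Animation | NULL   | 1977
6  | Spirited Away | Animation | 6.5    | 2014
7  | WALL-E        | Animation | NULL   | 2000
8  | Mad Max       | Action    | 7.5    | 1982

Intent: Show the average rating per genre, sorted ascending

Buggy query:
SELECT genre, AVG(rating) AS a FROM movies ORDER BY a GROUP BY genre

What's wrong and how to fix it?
Bug: GROUP BY must precede ORDER BY

Fix: Reorder: SELECT … FROM … GROUP BY … ORDER BY …

Corrected query:
SELECT genre, AVG(rating) AS a FROM movies GROUP BY genre ORDER BY a

Result:
genre     | a   
----------+-----
Drama     | NULL
Animation | 6.95
Action    | 7.15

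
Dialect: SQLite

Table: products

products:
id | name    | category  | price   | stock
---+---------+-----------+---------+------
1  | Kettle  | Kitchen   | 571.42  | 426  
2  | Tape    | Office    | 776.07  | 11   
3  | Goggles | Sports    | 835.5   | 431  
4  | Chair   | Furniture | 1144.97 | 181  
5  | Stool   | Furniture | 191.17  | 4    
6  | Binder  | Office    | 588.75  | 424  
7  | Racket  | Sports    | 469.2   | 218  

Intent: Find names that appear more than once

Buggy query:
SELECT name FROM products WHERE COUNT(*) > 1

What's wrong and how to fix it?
Bug: WHERE can't reference COUNT(*); aggregates are computed after WHERE

Fix: Group first, then use HAVING for the count condition

Corrected query:
SELECT name FROM products GROUP BY name HAVING COUNT(*) > 1

Result:
(no rows)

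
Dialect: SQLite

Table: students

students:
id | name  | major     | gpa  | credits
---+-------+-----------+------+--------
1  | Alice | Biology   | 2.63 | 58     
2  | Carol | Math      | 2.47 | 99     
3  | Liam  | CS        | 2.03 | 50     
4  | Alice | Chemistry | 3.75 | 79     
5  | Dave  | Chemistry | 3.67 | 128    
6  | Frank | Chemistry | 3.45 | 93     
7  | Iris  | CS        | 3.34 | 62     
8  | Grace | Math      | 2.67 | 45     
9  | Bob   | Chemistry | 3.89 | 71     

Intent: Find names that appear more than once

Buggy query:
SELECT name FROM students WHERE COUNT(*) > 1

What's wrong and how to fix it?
Bug: WHERE can't reference COUNT(*); aggregates are computed after WHERE

Fix: Group first, then use HAVING for the count condition

Corrected query:
SELECT name FROM students GROUP BY name HAVING COUNT(*) > 1

Result:
name 
-----
Alice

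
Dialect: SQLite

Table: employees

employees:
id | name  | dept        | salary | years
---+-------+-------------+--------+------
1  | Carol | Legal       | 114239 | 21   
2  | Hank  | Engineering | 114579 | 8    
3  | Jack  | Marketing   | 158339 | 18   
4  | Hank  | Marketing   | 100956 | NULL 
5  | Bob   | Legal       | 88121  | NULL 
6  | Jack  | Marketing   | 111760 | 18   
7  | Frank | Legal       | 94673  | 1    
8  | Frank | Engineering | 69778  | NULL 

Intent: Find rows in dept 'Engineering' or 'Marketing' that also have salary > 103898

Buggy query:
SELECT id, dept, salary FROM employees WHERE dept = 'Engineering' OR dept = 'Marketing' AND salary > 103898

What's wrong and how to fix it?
Bug: Without parentheses, AND is evaluated before OR, so the salary filter only applies to the 'Marketing' branch

Fix: Add parentheses around the OR so the AND applies to both alternatives

Corrected query:
SELECT id, dept, salary FROM employees WHERE (dept = 'Engineering' OR dept = 'Marketing') AND salary > 103898

Result:
id | dept        | salary
---+-------------+-------
2  | Engineering | 114579
3  | Marketing   | 158339
6  | Marketing   | 111760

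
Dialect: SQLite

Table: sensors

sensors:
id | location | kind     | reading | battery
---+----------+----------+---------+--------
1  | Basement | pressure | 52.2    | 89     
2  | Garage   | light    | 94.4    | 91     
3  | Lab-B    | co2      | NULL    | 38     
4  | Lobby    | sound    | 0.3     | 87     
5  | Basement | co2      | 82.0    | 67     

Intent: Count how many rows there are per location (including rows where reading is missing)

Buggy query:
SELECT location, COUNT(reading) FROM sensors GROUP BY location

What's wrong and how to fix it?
Bug: COUNT(column) counts non-NULL values only; rows with NULL reading aren't counted

Fix: Use COUNT(*) to count all rows regardless of NULL

Corrected query:
SELECT location, COUNT(*) FROM sensors GROUP BY location

Result:
location | COUNT(*)
---------+---------
Basement | 2       
Garage   | 1       
Lab-B    | 1       
Lobby    | 1       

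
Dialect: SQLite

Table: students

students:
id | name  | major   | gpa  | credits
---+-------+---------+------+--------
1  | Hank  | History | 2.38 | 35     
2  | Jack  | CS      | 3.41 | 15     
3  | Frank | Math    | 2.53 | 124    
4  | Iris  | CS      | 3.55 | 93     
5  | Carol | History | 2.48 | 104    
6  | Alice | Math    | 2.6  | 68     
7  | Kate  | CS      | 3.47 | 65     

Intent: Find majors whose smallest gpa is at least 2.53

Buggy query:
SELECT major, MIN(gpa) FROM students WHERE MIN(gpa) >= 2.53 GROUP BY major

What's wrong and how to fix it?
Bug: MIN() in WHERE is a misuse of aggregate

Fix: Replace WHERE with HAVING after the GROUP BY

Corrected query:
SELECT major, MIN(gpa) FROM students GROUP BY major HAVING MIN(gpa) >= 2.53

Result:
major | MIN(gpa)
------+---------
CS    | 3.41    
Math  | 2.53    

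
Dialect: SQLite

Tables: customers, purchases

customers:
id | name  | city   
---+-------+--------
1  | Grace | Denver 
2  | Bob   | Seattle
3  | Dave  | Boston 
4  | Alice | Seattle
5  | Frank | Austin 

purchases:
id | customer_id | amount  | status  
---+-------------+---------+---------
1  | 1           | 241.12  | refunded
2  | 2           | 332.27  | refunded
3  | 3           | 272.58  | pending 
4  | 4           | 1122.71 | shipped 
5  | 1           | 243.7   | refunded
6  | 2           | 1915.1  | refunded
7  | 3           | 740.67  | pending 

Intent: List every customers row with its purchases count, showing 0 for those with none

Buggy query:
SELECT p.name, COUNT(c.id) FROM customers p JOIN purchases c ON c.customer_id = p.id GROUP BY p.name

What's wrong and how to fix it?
Bug: INNER JOIN drops customers rows that have no matching purchases rows

Fix: Switch to LEFT JOIN to retain unmatched parent rows

Corrected query:
SELECT p.name, COUNT(c.id) FROM customers p LEFT JOIN purchases c ON c.customer_id = p.id GROUP BY p.name

Result:
name  | COUNT(c.id)
------+------------
Alice | 1          
Bob   | 2          
Dave  | 2          
Frank | 0          
Grace | 2          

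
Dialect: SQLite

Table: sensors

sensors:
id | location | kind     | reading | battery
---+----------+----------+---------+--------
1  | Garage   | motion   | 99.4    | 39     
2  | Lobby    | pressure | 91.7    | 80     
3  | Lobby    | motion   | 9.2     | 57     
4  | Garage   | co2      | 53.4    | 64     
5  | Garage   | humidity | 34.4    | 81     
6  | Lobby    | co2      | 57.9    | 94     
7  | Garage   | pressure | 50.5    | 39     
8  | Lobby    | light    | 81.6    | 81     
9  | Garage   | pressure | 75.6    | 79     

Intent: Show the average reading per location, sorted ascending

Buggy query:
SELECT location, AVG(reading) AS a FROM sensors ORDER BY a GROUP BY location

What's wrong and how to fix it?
Bug: GROUP BY must precede ORDER BY

Fix: Reorder: SELECT … FROM … GROUP BY … ORDER BY …

Corrected query:
SELECT location, AVG(reading) AS a FROM sensors GROUP BY location ORDER BY a

Result:
location | a    
---------+------
Lobby    | 60.1 
Garage   | 62.66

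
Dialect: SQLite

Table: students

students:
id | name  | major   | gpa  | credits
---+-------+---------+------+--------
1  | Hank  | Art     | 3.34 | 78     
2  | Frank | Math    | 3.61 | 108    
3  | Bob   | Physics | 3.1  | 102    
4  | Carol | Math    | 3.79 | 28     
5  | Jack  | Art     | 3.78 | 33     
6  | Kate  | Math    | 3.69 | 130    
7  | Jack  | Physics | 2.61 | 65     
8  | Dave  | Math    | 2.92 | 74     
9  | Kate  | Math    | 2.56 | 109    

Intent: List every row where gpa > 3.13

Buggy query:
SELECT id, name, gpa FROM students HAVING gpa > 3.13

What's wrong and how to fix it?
Bug: This is a non-aggregate query (no GROUP BY, no aggregates), so in SQLite the HAVING clause is invalid here; a row-level condition belongs in WHERE

Fix: Use WHERE for row-level filtering

Corrected query:
SELECT id, name, gpa FROM students WHERE gpa > 3.13

Result:
id | name  | gpa 
---+-------+-----
1  | Hank  | 3.34
2  | Frank | 3.61
4  | Carol | 3.79
5  | Jack  | 3.78
6  | Kate  | 3.69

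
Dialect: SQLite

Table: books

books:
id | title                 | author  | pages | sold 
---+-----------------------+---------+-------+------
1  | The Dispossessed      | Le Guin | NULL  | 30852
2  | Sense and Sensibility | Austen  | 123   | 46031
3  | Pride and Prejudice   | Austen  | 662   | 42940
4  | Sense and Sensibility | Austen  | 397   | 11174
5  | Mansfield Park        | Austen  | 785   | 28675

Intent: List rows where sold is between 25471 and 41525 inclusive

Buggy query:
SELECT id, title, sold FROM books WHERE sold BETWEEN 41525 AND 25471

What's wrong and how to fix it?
Bug: BETWEEN expects the lower bound first; with 41525 AND 25471 the range is empty

Fix: Write BETWEEN 25471 AND 41525

Corrected query:
SELECT id, title, sold FROM books WHERE sold BETWEEN 25471 AND 41525

Result:
id | title            | sold 
---+------------------+------
1  | The Dispossessed | 30852
5  | Mansfield Park   | 28675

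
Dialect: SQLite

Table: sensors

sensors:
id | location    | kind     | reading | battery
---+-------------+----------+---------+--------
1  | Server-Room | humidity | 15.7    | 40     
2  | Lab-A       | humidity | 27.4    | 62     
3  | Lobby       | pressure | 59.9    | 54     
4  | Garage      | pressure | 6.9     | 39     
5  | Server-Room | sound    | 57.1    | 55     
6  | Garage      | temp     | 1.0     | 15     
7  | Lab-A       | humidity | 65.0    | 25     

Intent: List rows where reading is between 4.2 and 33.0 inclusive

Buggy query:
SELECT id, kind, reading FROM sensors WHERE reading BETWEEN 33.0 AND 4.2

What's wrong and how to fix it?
Bug: BETWEEN expects the lower bound first; with 33.0 AND 4.2 the range is empty

Fix: Swap the bounds so the smaller value comes first

Corrected query:
SELECT id, kind, reading FROM sensors WHERE reading BETWEEN 4.2 AND 33.0

Result:
id | kind     | reading
---+----------+--------
1  | humidity | 15.7   
2  | humidity | 27.4   
4  | pressure | 6.9    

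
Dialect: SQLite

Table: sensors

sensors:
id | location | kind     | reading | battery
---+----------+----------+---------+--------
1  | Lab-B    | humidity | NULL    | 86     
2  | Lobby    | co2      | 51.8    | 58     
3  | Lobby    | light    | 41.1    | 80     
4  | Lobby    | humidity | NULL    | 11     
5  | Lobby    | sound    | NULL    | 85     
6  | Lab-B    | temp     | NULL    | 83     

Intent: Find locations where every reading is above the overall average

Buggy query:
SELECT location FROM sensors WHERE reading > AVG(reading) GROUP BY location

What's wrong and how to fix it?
Bug: AVG() is an aggregate; it can't sit directly in WHERE

Fix: Compute the overall average in a scalar subquery and compare each group's MIN against it in HAVING

Corrected query:
SELECT location FROM sensors GROUP BY location HAVING MIN(reading) > (SELECT AVG(reading) FROM sensors)

Result:
(no rows)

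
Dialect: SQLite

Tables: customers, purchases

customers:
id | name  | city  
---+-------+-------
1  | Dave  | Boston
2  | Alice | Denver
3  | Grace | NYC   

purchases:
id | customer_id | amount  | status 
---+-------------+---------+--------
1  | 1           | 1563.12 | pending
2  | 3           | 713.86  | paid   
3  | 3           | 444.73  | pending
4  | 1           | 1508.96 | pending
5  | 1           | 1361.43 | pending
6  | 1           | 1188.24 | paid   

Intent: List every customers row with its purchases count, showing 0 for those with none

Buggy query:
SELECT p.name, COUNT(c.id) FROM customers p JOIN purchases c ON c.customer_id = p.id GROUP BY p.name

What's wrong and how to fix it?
Bug: INNER JOIN drops customers rows that have no matching purchases rows

Fix: Switch to LEFT JOIN to retain unmatched parent rows

Corrected query:
SELECT p.name, COUNT(c.id) FROM customers p LEFT JOIN purchases c ON c.customer_id = p.id GROUP BY p.name

Result:
name  | COUNT(c.id)
------+------------
Alice | 0          
Dave  | 4          
Grace | 2          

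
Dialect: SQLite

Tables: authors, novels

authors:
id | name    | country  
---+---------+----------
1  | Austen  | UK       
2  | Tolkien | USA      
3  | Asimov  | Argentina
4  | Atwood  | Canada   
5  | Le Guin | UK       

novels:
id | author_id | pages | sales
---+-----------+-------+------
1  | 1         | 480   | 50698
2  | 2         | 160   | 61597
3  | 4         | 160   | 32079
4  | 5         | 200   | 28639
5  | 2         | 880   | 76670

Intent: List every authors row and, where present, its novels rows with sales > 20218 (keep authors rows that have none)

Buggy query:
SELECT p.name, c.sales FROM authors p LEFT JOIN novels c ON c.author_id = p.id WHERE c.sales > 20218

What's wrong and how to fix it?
Bug: Filtering c.sales in WHERE discards the NULL rows produced by LEFT JOIN, turning it into an inner join

Fix: Put 'c.sales > 20218' in the JOIN's ON clause instead of WHERE

Corrected query:
SELECT p.name, c.sales FROM authors p LEFT JOIN novels c ON c.author_id = p.id AND c.sales > 20218

Result:
name    | sales
--------+------
Austen  | 50698
Tolkien | 61597
Tolkien | 76670
Asimov  | NULL 
Atwood  | 32079
Le Guin | 28639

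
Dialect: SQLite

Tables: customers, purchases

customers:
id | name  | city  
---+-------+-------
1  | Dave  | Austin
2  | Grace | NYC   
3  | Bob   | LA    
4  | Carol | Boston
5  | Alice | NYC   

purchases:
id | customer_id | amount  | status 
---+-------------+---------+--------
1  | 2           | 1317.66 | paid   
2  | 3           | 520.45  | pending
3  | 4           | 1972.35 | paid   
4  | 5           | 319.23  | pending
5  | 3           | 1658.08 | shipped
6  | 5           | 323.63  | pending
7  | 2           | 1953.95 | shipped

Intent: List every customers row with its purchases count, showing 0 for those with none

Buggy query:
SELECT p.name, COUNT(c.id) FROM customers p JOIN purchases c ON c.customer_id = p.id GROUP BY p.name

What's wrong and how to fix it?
Bug: An inner join excludes parents with zero children

Fix: Use LEFT JOIN so parents without children still appear (COUNT(c.id) gives 0)

Corrected query:
SELECT p.name, COUNT(c.id) FROM customers p LEFT JOIN purchases c ON c.customer_id = p.id GROUP BY p.name

Result:
name  | COUNT(c.id)
------+------------
Alice | 2          
Bob   | 2          
Carol | 1          
Dave  | 0          
Grace | 2          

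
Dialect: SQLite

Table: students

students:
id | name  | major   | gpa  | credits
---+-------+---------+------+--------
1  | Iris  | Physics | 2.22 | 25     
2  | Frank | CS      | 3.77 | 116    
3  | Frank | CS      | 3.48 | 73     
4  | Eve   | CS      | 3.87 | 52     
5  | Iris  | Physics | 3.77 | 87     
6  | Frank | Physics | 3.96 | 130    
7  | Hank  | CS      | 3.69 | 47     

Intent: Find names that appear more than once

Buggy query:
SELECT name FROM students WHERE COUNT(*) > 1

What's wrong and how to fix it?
Bug: WHERE can't reference COUNT(*); aggregates are computed after WHERE

Fix: Group first, then use HAVING for the count condition

Corrected query:
SELECT name FROM students GROUP BY name HAVING COUNT(*) > 1

Result:
name 
-----
Frank
Iris 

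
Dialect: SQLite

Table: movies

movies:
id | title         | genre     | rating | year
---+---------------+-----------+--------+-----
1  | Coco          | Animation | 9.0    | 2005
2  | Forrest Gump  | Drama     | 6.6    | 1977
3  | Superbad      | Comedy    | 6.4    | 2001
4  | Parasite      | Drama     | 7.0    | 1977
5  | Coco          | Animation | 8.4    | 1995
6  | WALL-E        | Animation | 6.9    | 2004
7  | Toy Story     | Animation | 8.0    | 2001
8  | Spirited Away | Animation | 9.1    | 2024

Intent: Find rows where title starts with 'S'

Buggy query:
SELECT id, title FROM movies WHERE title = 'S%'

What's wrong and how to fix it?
Bug: '=' compares the literal string including the % character; pattern matching needs LIKE

Fix: Replace '=' with LIKE so 'S%' is treated as a pattern

Corrected query:
SELECT id, title FROM movies WHERE title LIKE 'S%'

Result:
id | title        
---+--------------
3  | Superbad     
8  | Spirited Away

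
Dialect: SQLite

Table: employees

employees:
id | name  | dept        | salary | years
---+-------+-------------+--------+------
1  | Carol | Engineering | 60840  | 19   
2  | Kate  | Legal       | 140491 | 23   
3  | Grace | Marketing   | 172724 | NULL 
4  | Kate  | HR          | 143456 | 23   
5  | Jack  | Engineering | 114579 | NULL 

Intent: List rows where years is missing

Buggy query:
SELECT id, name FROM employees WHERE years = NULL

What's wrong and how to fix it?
Bug: Comparing to NULL with '=' never matches; NULL = NULL is unknown, not true

Fix: Use IS NULL to test for NULL

Corrected query:
SELECT id, name FROM employees WHERE years IS NULL

Result:
id | name 
---+------
3  | Grace
5  | Jack 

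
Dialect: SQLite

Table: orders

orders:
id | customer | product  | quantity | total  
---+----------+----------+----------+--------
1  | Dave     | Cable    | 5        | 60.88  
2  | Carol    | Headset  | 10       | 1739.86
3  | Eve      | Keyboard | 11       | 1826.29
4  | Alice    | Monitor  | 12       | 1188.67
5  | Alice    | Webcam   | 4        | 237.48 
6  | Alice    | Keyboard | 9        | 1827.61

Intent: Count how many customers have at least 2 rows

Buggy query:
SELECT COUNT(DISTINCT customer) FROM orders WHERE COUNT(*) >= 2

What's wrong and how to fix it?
Bug: COUNT(*) cannot appear in WHERE; the per-group count doesn't exist yet

Fix: Group first with HAVING COUNT(*) >= 2, then COUNT the resulting groups

Corrected query:
SELECT COUNT(*) FROM (SELECT customer FROM orders GROUP BY customer HAVING COUNT(*) >= 2)

Result:
COUNT(*)
--------
1       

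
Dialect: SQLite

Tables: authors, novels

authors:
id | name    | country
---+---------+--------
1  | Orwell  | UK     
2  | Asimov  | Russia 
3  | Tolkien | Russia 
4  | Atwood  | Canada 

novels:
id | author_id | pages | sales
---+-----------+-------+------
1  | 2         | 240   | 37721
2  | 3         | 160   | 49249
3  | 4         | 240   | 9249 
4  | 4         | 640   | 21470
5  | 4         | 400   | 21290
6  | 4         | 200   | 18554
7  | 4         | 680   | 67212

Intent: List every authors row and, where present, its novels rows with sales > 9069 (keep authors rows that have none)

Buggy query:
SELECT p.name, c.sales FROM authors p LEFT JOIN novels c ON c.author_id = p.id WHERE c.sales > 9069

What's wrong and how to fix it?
Bug: A WHERE condition on the right-hand table after LEFT JOIN drops unmatched parents

Fix: Move the right-table condition into the ON clause so unmatched parents are kept

Corrected query:
SELECT p.name, c.sales FROM authors p LEFT JOIN novels c ON c.author_id = p.id AND c.sales > 9069

Result:
name    | sales
--------+------
Orwell  | NULL 
Asimov  | 37721
Tolkien | 49249
Atwood  | 9249 
Atwood  | 18554
Atwood  | 21290
Atwood  | 21470
Atwood  | 67212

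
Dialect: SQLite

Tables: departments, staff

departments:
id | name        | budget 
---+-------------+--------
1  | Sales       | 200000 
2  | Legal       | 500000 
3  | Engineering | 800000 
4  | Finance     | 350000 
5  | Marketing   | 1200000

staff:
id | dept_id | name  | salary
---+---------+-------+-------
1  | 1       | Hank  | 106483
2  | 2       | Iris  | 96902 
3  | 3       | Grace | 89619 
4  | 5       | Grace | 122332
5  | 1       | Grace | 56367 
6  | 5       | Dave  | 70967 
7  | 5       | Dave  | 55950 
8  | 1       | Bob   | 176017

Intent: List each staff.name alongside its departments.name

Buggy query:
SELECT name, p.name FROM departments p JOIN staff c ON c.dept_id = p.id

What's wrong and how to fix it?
Bug: Both tables have a 'name' column; the unqualified reference is ambiguous

Fix: Prefix ambiguous columns with the table alias

Corrected query:
SELECT c.name, p.name FROM departments p JOIN staff c ON c.dept_id = p.id

Result:
name  | name       
------+------------
Hank  | Sales      
Iris  | Legal      
Grace | Engineering
Grace | Marketing  
Grace | Sales      
Dave  | Marketing  
Dave  | Marketing  
Bob   | Sales      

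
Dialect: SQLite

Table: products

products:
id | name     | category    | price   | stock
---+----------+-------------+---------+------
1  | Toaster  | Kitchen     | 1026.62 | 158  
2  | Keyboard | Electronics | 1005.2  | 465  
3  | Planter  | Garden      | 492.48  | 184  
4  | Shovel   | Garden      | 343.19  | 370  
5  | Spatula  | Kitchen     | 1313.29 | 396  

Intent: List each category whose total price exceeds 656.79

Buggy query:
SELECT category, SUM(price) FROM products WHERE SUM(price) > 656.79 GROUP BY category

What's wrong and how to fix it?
Bug: WHERE runs before GROUP BY, so aggregates aren't available there

Fix: Use HAVING (which filters groups after aggregation) instead of WHERE

Corrected query:
SELECT category, SUM(price) FROM products GROUP BY category HAVING SUM(price) > 656.79

Result:
category    | SUM(price)
------------+-----------
Electronics | 1005.2    
Garden      | 835.67    
Kitchen     | 2339.91   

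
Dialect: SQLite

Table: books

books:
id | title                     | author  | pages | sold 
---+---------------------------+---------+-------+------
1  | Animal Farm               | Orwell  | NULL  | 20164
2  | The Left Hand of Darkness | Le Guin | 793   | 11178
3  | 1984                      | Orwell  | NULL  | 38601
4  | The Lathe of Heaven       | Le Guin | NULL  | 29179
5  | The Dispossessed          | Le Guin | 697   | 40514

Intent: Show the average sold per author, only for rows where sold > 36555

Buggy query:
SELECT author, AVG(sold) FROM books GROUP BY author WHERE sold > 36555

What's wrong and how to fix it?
Bug: WHERE cannot follow GROUP BY

Fix: Place WHERE between FROM and GROUP BY

Corrected query:
SELECT author, AVG(sold) FROM books WHERE sold > 36555 GROUP BY author

Result:
author  | AVG(sold)
--------+----------
Le Guin | 40514    
Orwell  | 38601    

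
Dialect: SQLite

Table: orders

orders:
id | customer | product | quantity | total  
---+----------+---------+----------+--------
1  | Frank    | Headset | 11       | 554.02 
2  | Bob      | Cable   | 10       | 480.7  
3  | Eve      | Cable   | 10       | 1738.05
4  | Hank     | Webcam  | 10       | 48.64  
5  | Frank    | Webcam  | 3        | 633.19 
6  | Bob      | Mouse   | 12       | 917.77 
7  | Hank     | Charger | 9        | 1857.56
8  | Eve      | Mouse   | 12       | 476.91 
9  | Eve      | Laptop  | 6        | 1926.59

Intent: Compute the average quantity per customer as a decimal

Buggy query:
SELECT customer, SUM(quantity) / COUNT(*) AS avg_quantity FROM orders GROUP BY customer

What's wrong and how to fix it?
Bug: SUM(quantity) and COUNT(*) are both integers; the division truncates the fractional part

Fix: Multiply by 1.0 (or CAST to REAL) to force floating-point division

Corrected query:
SELECT customer, SUM(quantity) * 1.0 / COUNT(*) AS avg_quantity FROM orders GROUP BY customer

Result:
customer | avg_quantity
---------+-------------
Bob      | 11          
Eve      | 9.333333    
Frank    | 7           
Hank     | 9.5         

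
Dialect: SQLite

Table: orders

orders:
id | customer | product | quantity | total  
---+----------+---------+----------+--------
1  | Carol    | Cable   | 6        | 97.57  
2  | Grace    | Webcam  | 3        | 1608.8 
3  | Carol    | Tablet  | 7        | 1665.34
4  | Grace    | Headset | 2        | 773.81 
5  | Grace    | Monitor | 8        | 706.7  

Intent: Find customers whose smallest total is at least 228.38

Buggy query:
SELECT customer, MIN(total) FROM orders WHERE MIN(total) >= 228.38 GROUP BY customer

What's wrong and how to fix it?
Bug: Aggregates like MIN are computed per group after WHERE runs

Fix: Replace WHERE with HAVING after the GROUP BY

Corrected query:
SELECT customer, MIN(total) FROM orders GROUP BY customer HAVING MIN(total) >= 228.38

Result:
customer | MIN(total)
---------+-----------
Grace    | 706.7     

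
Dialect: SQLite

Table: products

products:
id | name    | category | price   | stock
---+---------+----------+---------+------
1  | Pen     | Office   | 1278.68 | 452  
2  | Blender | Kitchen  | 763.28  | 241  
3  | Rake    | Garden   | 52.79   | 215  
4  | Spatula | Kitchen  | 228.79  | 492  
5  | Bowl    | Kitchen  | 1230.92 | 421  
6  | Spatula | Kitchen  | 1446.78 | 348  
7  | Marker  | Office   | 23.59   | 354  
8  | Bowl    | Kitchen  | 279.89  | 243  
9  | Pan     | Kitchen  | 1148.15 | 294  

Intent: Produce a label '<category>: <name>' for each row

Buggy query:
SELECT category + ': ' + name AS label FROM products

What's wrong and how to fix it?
Bug: '+' is numeric addition; on text columns SQLite converts them to 0 instead of concatenating

Fix: Use the || operator for string concatenation

Corrected query:
SELECT category || ': ' || name AS label FROM products

Result:
label           
----------------
Office: Pen     
Kitchen: Blender
Garden: Rake    
Kitchen: Spatula
Kitchen: Bowl   
Kitchen: Spatula
Office: Marker  
Kitchen: Bowl   
Kitchen: Pan    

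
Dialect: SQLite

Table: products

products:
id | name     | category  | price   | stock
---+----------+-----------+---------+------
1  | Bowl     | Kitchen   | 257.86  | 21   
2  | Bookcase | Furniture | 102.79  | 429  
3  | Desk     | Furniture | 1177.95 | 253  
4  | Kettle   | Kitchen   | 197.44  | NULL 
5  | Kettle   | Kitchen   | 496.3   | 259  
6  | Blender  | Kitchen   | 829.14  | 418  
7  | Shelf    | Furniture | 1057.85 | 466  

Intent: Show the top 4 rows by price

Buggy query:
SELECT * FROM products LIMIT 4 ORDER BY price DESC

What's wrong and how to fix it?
Bug: LIMIT must come after ORDER BY

Fix: Swap the clauses: ORDER BY first, then LIMIT

Corrected query:
SELECT * FROM products ORDER BY price DESC LIMIT 4

Result:
id | name    | category  | price   | stock
---+---------+-----------+---------+------
3  | Desk    | Furniture | 1177.95 | 253  
7  | Shelf   | Furniture | 1057.85 | 466  
6  | Blender | Kitchen   | 829.14  | 418  
5  | Kettle  | Kitchen   | 496.3   | 259  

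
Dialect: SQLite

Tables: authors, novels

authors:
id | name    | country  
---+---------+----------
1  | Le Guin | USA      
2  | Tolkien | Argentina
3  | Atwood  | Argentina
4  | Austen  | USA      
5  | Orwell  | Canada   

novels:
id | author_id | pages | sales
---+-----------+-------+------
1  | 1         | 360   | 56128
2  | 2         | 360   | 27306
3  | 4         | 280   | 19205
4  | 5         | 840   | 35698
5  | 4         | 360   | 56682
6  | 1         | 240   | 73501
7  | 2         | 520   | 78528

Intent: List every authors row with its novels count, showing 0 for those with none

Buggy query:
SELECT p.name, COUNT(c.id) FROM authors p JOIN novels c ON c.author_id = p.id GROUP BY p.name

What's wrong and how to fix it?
Bug: An inner join excludes parents with zero children

Fix: Switch to LEFT JOIN to retain unmatched parent rows

Corrected query:
SELECT p.name, COUNT(c.id) FROM authors p LEFT JOIN novels c ON c.author_id = p.id GROUP BY p.name

Result:
name    | COUNT(c.id)
--------+------------
Atwood  | 0          
Austen  | 2          
Le Guin | 2          
Orwell  | 1          
Tolkien | 2          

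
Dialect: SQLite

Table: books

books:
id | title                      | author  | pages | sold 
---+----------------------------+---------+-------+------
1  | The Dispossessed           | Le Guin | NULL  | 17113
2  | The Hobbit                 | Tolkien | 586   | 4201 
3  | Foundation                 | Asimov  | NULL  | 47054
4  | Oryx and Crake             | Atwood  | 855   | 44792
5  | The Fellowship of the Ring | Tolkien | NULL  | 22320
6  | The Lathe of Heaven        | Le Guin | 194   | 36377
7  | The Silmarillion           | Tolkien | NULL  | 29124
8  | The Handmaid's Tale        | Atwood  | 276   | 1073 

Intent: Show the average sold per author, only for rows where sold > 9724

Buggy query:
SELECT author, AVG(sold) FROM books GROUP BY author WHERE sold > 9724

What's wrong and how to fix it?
Bug: WHERE cannot follow GROUP BY

Fix: Place WHERE between FROM and GROUP BY

Corrected query:
SELECT author, AVG(sold) FROM books WHERE sold > 9724 GROUP BY author

Result:
author  | AVG(sold)
--------+----------
Asimov  | 47054    
Atwood  | 44792    
Le Guin | 26745    
Tolkien | 25722    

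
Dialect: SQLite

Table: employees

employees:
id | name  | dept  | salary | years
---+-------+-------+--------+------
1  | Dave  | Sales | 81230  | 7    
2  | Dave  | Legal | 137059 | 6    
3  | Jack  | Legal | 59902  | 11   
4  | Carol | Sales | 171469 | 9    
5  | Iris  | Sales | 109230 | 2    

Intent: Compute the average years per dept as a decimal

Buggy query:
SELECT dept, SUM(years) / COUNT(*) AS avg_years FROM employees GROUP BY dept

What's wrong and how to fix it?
Bug: SUM(years) and COUNT(*) are both integers; the division truncates the fractional part

Fix: Cast one side to REAL so the division keeps the fractional part

Corrected query:
SELECT dept, SUM(years) * 1.0 / COUNT(*) AS avg_years FROM employees GROUP BY dept

Result:
dept  | avg_years
------+----------
Legal | 8.5      
Sales | 6        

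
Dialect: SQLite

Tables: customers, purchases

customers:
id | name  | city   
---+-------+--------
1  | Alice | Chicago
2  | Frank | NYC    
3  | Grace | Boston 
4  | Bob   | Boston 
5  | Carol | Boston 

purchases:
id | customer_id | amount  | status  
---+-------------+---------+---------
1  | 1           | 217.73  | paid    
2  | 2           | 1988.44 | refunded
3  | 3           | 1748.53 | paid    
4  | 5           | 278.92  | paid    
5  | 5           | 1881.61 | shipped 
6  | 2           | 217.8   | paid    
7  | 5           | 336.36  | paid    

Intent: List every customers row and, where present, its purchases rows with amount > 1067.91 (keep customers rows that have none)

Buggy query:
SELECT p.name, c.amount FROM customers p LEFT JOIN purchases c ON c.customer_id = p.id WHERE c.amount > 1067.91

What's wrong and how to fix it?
Bug: A WHERE condition on the right-hand table after LEFT JOIN drops unmatched parents

Fix: Put 'c.amount > 1067.91' in the JOIN's ON clause instead of WHERE

Corrected query:
SELECT p.name, c.amount FROM customers p LEFT JOIN purchases c ON c.customer_id = p.id AND c.amount > 1067.91

Result:
name  | amount 
------+--------
Alice | NULL   
Frank | 1988.44
Grace | 1748.53
Bob   | NULL   
Carol | 1881.61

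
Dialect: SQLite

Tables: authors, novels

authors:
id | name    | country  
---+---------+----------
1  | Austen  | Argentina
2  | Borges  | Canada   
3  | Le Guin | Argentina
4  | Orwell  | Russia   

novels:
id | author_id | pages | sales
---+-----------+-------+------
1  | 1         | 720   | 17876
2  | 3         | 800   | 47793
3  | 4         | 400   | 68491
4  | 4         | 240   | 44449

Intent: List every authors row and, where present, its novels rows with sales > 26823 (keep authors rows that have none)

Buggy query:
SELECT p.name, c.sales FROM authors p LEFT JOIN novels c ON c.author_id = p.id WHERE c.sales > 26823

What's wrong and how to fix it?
Bug: A WHERE condition on the right-hand table after LEFT JOIN drops unmatched parents

Fix: Move the right-table condition into the ON clause so unmatched parents are kept

Corrected query:
SELECT p.name, c.sales FROM authors p LEFT JOIN novels c ON c.author_id = p.id AND c.sales > 26823

Result:
name    | sales
--------+------
Austen  | NULL 
Borges  | NULL 
Le Guin | 47793
Orwell  | 44449
Orwell  | 68491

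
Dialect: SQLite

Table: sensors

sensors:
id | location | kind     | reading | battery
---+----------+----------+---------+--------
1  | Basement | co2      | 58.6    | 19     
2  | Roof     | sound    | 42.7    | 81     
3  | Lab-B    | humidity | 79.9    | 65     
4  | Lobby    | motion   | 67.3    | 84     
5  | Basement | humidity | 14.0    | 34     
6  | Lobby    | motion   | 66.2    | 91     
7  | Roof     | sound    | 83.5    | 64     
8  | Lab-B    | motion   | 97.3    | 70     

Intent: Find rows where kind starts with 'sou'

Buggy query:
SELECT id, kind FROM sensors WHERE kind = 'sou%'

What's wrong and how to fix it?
Bug: Wildcards only work with LIKE; '=' treats '%' as a literal character

Fix: Replace '=' with LIKE so 'sou%' is treated as a pattern

Corrected query:
SELECT id, kind FROM sensors WHERE kind LIKE 'sou%'

Result:
id | kind 
---+------
2  | sound
7  | sound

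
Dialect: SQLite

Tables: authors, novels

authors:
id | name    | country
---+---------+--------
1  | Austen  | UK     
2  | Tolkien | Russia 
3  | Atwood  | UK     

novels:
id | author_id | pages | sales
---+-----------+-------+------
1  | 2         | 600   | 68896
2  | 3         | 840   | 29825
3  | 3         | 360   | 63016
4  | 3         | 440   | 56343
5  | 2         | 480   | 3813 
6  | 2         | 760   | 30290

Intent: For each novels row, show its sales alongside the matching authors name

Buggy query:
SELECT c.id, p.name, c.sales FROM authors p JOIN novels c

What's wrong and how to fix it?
Bug: Missing join condition: each novels row is matched to all authors rows instead of just its own

Fix: Specify the join condition linking the foreign key to the parent id

Corrected query:
SELECT c.id, p.name, c.sales FROM authors p JOIN novels c ON c.author_id = p.id

Result:
id | name    | sales
---+---------+------
1  | Tolkien | 68896
2  | Atwood  | 29825
3  | Atwood  | 63016
4  | Atwood  | 56343
5  | Tolkien | 3813 
6  | Tolkien | 30290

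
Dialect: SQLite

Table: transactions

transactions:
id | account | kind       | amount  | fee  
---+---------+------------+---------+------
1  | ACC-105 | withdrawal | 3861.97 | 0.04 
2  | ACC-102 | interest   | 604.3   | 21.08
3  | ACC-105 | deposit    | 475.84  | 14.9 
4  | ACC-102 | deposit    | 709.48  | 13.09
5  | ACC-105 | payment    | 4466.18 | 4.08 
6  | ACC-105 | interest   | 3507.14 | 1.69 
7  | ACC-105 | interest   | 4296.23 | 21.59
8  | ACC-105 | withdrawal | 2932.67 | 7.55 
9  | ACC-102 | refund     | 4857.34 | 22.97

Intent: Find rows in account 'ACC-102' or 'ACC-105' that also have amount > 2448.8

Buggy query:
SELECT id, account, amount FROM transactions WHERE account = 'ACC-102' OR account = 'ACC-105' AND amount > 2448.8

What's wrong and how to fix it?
Bug: Without parentheses, AND is evaluated before OR, so the amount filter only applies to the 'ACC-105' branch

Fix: Add parentheses around the OR so the AND applies to both alternatives

Corrected query:
SELECT id, account, amount FROM transactions WHERE (account = 'ACC-102' OR account = 'ACC-105') AND amount > 2448.8

Result:
id | account | amount 
---+---------+--------
1  | ACC-105 | 3861.97
5  | ACC-105 | 4466.18
6  | ACC-105 | 3507.14
7  | ACC-105 | 4296.23
8  | ACC-105 | 2932.67
9  | ACC-102 | 4857.34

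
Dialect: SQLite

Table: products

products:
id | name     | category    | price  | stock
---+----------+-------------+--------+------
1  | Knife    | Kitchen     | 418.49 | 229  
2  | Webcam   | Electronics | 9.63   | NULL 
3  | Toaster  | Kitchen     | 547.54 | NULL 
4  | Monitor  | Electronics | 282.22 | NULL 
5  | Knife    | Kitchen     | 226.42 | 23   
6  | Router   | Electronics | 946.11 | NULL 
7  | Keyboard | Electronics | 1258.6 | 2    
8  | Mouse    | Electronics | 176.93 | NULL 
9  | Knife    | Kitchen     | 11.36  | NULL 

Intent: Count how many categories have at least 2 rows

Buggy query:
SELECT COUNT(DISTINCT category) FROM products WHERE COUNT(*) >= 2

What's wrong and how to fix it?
Bug: WHERE filters individual rows, not groups, so a group-level COUNT is invalid there

Fix: Use a subquery that GROUPs and filters with HAVING, then count its rows

Corrected query:
SELECT COUNT(*) FROM (SELECT category FROM products GROUP BY category HAVING COUNT(*) >= 2)

Result:
COUNT(*)
--------
2       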